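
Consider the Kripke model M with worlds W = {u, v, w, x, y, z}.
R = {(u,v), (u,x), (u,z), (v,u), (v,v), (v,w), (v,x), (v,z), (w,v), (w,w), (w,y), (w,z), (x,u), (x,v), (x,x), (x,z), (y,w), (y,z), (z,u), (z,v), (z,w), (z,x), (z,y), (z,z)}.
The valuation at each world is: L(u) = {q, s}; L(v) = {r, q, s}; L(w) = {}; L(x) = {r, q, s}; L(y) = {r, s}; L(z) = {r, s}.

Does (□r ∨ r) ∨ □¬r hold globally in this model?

No

Let φ = (□r ∨ r) ∨ □¬r. Evaluate φ at each world:
  u (successors {v, x, z}): φ is true.
  v (successors {u, v, w, x, z}): φ is true.
  w (successors {v, w, y, z}): φ is false.
  x (successors {u, v, x, z}): φ is true.
  y (successors {w, z}): φ is true.
  z (successors {u, v, w, x, y, z}): φ is true.
Detail at w (counterexample):
  At w: □r ∨ r is false, □¬r is false, so (□r ∨ r) ∨ □¬r is false.
    At w: □r is false, r is false, so □r ∨ r is false.
      At w: □r requires r at every successor {v, w, y, z}.
        r fails at w, so □r is false at w.
    At w: □¬r requires ¬r at every successor {v, w, y, z}.
      ¬r fails at v, so □¬r is false at w.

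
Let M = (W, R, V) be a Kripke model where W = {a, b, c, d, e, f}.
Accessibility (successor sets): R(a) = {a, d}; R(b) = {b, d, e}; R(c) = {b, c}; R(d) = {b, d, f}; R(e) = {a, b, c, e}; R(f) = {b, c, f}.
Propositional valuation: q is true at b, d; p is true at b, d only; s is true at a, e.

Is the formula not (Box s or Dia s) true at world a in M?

At a: Box s or Dia s is true, so not (Box s or Dia s) is false.
  At a: Box s is false, Dia s is true, so Box s or Dia s is true.
    At a: Box s requires s at every successor {a, d}.
      s fails at d, so Box s is false at a.
    At a: Dia s requires s at some successor in {a, d}.
      s holds at a, so Dia s is true at a.

No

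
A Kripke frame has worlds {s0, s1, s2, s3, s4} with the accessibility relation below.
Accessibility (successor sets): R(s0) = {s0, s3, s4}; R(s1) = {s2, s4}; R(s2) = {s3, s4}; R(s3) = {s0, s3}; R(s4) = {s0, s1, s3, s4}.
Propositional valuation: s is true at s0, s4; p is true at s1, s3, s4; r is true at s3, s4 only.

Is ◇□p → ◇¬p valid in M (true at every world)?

Recall that □ψ holds at a world iff ψ holds at every accessible world, and ◇ψ holds iff ψ holds at some accessible world.
Let φ = ◇□p → ◇¬p. Evaluate φ at each world:
  s0 (successors {s0, s3, s4}): φ is true.
  s1 (successors {s2, s4}): φ is true.
  s2 (successors {s3, s4}): φ is true.
  s3 (successors {s0, s3}): φ is true.
  s4 (successors {s0, s1, s3, s4}): φ is true.
For instance, at s2:
  At s2: ◇□p is false, ◇¬p is false, so ◇□p → ◇¬p is true.
    At s2: ◇□p requires □p at some successor in {s3, s4}.
      At s3: □p is false.
      At s4: □p is false.
    So ◇□p is false at s2.
    At s2: ◇¬p requires ¬p at some successor in {s3, s4}.
      At s3: ¬p is false.
      At s4: ¬p is false.
    So ◇¬p is false at s2.

Yes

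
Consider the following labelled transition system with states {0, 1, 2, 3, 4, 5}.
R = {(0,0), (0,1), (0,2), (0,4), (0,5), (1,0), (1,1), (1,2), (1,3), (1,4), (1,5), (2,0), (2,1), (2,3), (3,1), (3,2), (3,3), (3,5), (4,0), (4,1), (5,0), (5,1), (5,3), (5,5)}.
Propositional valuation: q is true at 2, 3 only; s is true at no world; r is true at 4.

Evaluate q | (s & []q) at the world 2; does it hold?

Recall that []ψ holds at a world iff ψ holds at every accessible world, and <>ψ holds iff ψ holds at some accessible world.
At 2: q is true, s & []q is false, so q | (s & []q) is true.
  At 2: s is false, []q is false, so s & []q is false.
    At 2: []q requires q at every successor {0, 1, 3}.
      q fails at 0, so []q is false at 2.

Yes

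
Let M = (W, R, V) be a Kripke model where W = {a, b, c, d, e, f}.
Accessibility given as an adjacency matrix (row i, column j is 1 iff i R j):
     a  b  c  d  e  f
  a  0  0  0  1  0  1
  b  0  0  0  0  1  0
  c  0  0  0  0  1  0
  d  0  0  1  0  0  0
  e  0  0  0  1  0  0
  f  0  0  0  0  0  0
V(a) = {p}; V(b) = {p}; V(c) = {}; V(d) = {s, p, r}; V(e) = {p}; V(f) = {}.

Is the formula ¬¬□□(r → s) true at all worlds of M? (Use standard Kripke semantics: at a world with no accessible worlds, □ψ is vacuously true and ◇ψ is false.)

Let φ = ¬¬□□(r → s). Evaluate φ at each world:
  a (successors {d, f}): φ is true.
  b (successors {e}): φ is true.
  c (successors {e}): φ is true.
  d (successors {c}): φ is true.
  e (successors {d}): φ is true.
  f (successors ∅): φ is true.
For instance, at e:
  At e: ¬□□(r → s) is false, so ¬¬□□(r → s) is true.
    At e: □□(r → s) is true, so ¬□□(r → s) is false.
      At e: □□(r → s) requires □(r → s) at every successor {d}.
        At d: □(r → s) is true.
      So □□(r → s) is true at e.

Yes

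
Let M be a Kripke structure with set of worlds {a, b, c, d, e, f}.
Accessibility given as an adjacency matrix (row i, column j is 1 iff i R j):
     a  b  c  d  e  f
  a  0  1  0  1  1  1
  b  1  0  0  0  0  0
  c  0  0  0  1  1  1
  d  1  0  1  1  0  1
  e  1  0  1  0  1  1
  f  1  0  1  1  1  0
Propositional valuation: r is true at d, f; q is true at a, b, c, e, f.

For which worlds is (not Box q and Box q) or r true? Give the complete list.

d, f

Recall that Box ψ holds at a world iff ψ holds at every accessible world, and Dia ψ holds iff ψ holds at some accessible world.
Let φ = (not Box q and Box q) or r. Evaluate φ at each world:
  a (successors {b, d, e, f}): φ is false.
  b (successors {a}): φ is false.
  c (successors {d, e, f}): φ is false.
  d (successors {a, c, d, f}): φ is true.
  e (successors {a, c, e, f}): φ is false.
  f (successors {a, c, d, e}): φ is true.
For instance, at f:
  At f: not Box q and Box q is false, r is true, so (not Box q and Box q) or r is true.
    At f: not Box q is true, Box q is false, so not Box q and Box q is false.
      At f: Box q is false, so not Box q is true.
      At f: Box q requires q at every successor {a, c, d, e}.
        q fails at d, so Box q is false at f.
Satisfying worlds: {d, f}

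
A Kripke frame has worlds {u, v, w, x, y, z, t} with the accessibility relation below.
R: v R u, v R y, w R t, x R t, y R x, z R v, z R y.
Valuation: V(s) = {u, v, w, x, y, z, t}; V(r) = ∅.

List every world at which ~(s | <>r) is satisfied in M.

none

Let φ = ~(s | <>r). Evaluate φ at each world:
  u (successors ∅): φ is false.
  v (successors {u, y}): φ is false.
  w (successors {t}): φ is false.
  x (successors {t}): φ is false.
  y (successors {x}): φ is false.
  z (successors {v, y}): φ is false.
  t (successors ∅): φ is false.
For instance, at z:
  At z: s | <>r is true, so ~(s | <>r) is false.
    At z: s is true, <>r is false, so s | <>r is true.
      At z: <>r requires r at some successor in {v, y}.
        At v: r is false.
        At y: r is false.
      So <>r is false at z.
Satisfying worlds: none.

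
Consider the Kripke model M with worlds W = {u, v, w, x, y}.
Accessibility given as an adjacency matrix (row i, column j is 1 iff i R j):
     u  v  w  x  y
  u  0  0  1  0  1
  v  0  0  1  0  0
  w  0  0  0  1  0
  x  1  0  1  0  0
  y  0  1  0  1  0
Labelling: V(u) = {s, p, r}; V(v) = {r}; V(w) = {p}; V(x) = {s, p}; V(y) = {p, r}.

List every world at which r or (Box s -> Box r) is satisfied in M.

Let φ = r or (Box s -> Box r). Evaluate φ at each world:
  u (successors {w, y}): φ is true.
  v (successors {w}): φ is true.
  w (successors {x}): φ is false.
  x (successors {u, w}): φ is true.
  y (successors {v, x}): φ is true.
For instance, at y:
  At y: r is true, Box s -> Box r is true, so r or (Box s -> Box r) is true.
    At y: Box s is false, Box r is false, so Box s -> Box r is true.
      At y: Box s requires s at every successor {v, x}.
        s fails at v, so Box s is false at y.
      At y: Box r requires r at every successor {v, x}.
        r fails at x, so Box r is false at y.
Satisfying worlds: {u, v, x, y}

u, v, x, y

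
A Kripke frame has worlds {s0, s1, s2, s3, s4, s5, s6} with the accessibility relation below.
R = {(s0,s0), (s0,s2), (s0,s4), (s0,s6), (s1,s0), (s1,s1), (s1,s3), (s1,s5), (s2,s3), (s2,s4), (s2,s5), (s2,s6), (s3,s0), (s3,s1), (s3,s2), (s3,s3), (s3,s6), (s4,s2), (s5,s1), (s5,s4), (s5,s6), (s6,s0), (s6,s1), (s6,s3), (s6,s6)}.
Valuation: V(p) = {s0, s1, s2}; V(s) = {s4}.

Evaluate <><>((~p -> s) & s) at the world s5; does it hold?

Recall that <>ψ holds at a world iff ψ holds at some accessible world.
At s5: <><>((~p -> s) & s) requires <>((~p -> s) & s) at some successor in {s1, s4, s6}.
  At s1: <>((~p -> s) & s) is false.
  At s4: <>((~p -> s) & s) is false.
  At s6: <>((~p -> s) & s) is false.
So <><>((~p -> s) & s) is false at s5.

No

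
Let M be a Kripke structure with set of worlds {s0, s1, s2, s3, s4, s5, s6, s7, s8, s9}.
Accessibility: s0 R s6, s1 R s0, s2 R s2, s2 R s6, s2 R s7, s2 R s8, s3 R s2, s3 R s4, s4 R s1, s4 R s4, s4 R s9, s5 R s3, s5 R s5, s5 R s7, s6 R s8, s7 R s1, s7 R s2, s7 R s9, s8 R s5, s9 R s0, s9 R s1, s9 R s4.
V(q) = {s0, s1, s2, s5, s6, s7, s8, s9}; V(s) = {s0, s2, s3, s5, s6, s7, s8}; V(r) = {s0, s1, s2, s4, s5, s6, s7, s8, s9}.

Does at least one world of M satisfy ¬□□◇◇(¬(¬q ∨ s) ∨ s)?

No

Recall that □ψ holds at a world iff ψ holds at every accessible world, and ◇ψ holds iff ψ holds at some accessible world.
Let φ = ¬□□◇◇(¬(¬q ∨ s) ∨ s). Evaluate φ at each world:
  s0 (successors {s6}): φ is false.
  s1 (successors {s0}): φ is false.
  s2 (successors {s2, s6, s7, s8}): φ is false.
  s3 (successors {s2, s4}): φ is false.
  s4 (successors {s1, s4, s9}): φ is false.
  s5 (successors {s3, s5, s7}): φ is false.
  s6 (successors {s8}): φ is false.
  s7 (successors {s1, s2, s9}): φ is false.
  s8 (successors {s5}): φ is false.
  s9 (successors {s0, s1, s4}): φ is false.
For instance, at s1:
  At s1: □□◇◇(¬(¬q ∨ s) ∨ s) is true, so ¬□□◇◇(¬(¬q ∨ s) ∨ s) is false.
    At s1: □□◇◇(¬(¬q ∨ s) ∨ s) requires □◇◇(¬(¬q ∨ s) ∨ s) at every successor {s0}.
      At s0: □◇◇(¬(¬q ∨ s) ∨ s) is true.
    So □□◇◇(¬(¬q ∨ s) ∨ s) is true at s1.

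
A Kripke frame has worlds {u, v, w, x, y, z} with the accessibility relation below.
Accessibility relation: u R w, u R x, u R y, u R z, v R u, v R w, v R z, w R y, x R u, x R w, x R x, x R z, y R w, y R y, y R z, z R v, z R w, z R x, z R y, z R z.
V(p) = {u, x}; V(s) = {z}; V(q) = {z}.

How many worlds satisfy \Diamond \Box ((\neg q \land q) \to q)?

6

Let φ = \Diamond \Box ((\neg q \land q) \to q). Evaluate φ at each world:
  u (successors {w, x, y, z}): φ is true.
  v (successors {u, w, z}): φ is true.
  w (successors {y}): φ is true.
  x (successors {u, w, x, z}): φ is true.
  y (successors {w, y, z}): φ is true.
  z (successors {v, w, x, y, z}): φ is true.
For instance, at x:
  At x: \Diamond \Box ((\neg q \land q) \to q) requires \Box ((\neg q \land q) \to q) at some successor in {u, w, x, z}.
    \Box ((\neg q \land q) \to q) holds at u, so \Diamond \Box ((\neg q \land q) \to q) is true at x.
      At u: \Box ((\neg q \land q) \to q) requires (\neg q \land q) \to q at every successor {w, x, y, z}.
        At w: (\neg q \land q) \to q is true.
        At x: (\neg q \land q) \to q is true.
        At y: (\neg q \land q) \to q is true.
        At z: (\neg q \land q) \to q is true.
      So \Box ((\neg q \land q) \to q) is true at u.
Satisfying worlds: {u, v, w, x, y, z}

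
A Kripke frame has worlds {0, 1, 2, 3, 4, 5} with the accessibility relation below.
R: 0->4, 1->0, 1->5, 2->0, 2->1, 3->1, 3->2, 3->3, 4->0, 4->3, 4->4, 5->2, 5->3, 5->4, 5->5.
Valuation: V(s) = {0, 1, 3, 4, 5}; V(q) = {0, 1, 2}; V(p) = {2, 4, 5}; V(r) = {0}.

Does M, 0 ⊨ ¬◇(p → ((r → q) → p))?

No

At 0: ◇(p → ((r → q) → p)) is true, so ¬◇(p → ((r → q) → p)) is false.
  At 0: ◇(p → ((r → q) → p)) requires p → ((r → q) → p) at some successor in {4}.
    p → ((r → q) → p) holds at 4, so ◇(p → ((r → q) → p)) is true at 0.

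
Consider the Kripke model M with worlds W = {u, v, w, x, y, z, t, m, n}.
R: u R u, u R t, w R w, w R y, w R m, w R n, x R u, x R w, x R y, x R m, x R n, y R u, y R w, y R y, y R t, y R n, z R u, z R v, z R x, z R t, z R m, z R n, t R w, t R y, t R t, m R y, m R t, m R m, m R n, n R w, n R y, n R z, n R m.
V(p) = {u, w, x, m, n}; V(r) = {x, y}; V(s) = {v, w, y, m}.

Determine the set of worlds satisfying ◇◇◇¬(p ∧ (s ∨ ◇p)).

Recall that ◇ψ holds at a world iff ψ holds at some accessible world.
Let φ = ◇◇◇¬(p ∧ (s ∨ ◇p)). Evaluate φ at each world:
  u (successors {u, t}): φ is true.
  v (successors ∅): φ is false.
  w (successors {w, y, m, n}): φ is true.
  x (successors {u, w, y, m, n}): φ is true.
  y (successors {u, w, y, t, n}): φ is true.
  z (successors {u, v, x, t, m, n}): φ is true.
  t (successors {w, y, t}): φ is true.
  m (successors {y, t, m, n}): φ is true.
  n (successors {w, y, z, m}): φ is true.
For instance, at u:
  At u: ◇◇◇¬(p ∧ (s ∨ ◇p)) requires ◇◇¬(p ∧ (s ∨ ◇p)) at some successor in {u, t}.
    ◇◇¬(p ∧ (s ∨ ◇p)) holds at u, so ◇◇◇¬(p ∧ (s ∨ ◇p)) is true at u.
      At u: ◇◇¬(p ∧ (s ∨ ◇p)) requires ◇¬(p ∧ (s ∨ ◇p)) at some successor in {u, t}.
        ◇¬(p ∧ (s ∨ ◇p)) holds at u, so ◇◇¬(p ∧ (s ∨ ◇p)) is true at u.
Satisfying worlds: {u, w, x, y, z, t, m, n}

u, w, x, y, z, t, m, n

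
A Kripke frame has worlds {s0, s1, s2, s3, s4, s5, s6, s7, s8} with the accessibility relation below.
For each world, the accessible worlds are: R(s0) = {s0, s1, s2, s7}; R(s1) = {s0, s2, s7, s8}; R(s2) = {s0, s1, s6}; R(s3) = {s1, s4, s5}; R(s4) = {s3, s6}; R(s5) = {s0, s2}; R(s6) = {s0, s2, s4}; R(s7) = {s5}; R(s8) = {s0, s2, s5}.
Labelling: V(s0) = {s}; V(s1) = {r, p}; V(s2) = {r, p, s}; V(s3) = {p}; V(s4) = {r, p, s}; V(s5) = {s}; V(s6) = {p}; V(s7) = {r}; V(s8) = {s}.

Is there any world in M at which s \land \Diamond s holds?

Let φ = s \land \Diamond s. Evaluate φ at each world:
  s0 (successors {s0, s1, s2, s7}): φ is true.
  s1 (successors {s0, s2, s7, s8}): φ is false.
  s2 (successors {s0, s1, s6}): φ is true.
  s3 (successors {s1, s4, s5}): φ is false.
  s4 (successors {s3, s6}): φ is false.
  s5 (successors {s0, s2}): φ is true.
  s6 (successors {s0, s2, s4}): φ is false.
  s7 (successors {s5}): φ is false.
  s8 (successors {s0, s2, s5}): φ is true.
Detail at s0 (witness):
  At s0: s is true, \Diamond s is true, so s \land \Diamond s is true.
    At s0: \Diamond s requires s at some successor in {s0, s1, s2, s7}.
      s holds at s0, so \Diamond s is true at s0.

Yes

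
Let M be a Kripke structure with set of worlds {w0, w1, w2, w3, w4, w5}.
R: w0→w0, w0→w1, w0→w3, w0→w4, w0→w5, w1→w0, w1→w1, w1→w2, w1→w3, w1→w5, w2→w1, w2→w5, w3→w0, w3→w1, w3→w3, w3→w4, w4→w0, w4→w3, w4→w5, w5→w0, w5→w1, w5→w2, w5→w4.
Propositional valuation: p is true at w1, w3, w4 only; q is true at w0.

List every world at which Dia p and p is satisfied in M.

Let φ = Dia p and p. Evaluate φ at each world:
  w0 (successors {w0, w1, w3, w4, w5}): φ is false.
  w1 (successors {w0, w1, w2, w3, w5}): φ is true.
  w2 (successors {w1, w5}): φ is false.
  w3 (successors {w0, w1, w3, w4}): φ is true.
  w4 (successors {w0, w3, w5}): φ is true.
  w5 (successors {w0, w1, w2, w4}): φ is false.
For instance, at w3:
  At w3: Dia p is true, p is true, so Dia p and p is true.
    At w3: Dia p requires p at some successor in {w0, w1, w3, w4}.
      p holds at w1, so Dia p is true at w3.
Satisfying worlds: {w1, w3, w4}

w1, w3, w4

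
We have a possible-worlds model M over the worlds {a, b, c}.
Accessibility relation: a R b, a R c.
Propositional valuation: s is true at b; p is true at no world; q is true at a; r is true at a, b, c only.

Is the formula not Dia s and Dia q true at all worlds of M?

Let φ = not Dia s and Dia q. Evaluate φ at each world:
  a (successors {b, c}): φ is false.
  b (successors ∅): φ is false.
  c (successors ∅): φ is false.
Detail at a (counterexample):
  At a: not Dia s is false, Dia q is false, so not Dia s and Dia q is false.
    At a: Dia s is true, so not Dia s is false.
      At a: Dia s requires s at some successor in {b, c}.
        s holds at b, so Dia s is true at a.
    At a: Dia q requires q at some successor in {b, c}.
      At b: q is false.
      At c: q is false.
    So Dia q is false at a.

No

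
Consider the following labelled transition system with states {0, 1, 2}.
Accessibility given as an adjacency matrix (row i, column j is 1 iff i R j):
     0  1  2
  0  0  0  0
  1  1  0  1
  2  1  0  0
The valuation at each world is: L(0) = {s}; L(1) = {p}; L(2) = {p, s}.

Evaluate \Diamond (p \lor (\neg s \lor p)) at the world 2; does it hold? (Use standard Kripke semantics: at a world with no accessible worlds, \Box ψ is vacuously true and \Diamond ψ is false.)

Recall that \Diamond ψ holds at a world iff ψ holds at some accessible world.
At 2: \Diamond (p \lor (\neg s \lor p)) requires p \lor (\neg s \lor p) at some successor in {0}.
  At 0: p \lor (\neg s \lor p) is false.
So \Diamond (p \lor (\neg s \lor p)) is false at 2.

No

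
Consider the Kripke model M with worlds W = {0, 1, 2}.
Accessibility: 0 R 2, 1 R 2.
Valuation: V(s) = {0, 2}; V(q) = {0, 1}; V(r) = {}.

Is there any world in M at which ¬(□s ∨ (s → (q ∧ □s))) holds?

No

Recall that □ψ holds at a world iff ψ holds at every accessible world, and ◇ψ holds iff ψ holds at some accessible world.
Let φ = ¬(□s ∨ (s → (q ∧ □s))). Evaluate φ at each world:
  0 (successors {2}): φ is false.
  1 (successors {2}): φ is false.
  2 (successors ∅): φ is false.
For instance, at 1:
  At 1: □s ∨ (s → (q ∧ □s)) is true, so ¬(□s ∨ (s → (q ∧ □s))) is false.
    At 1: □s is true, s → (q ∧ □s) is true, so □s ∨ (s → (q ∧ □s)) is true.
      At 1: □s requires s at every successor {2}.
        At 2: s is true.
      So □s is true at 1.
      At 1: s is false, q ∧ □s is true, so s → (q ∧ □s) is true.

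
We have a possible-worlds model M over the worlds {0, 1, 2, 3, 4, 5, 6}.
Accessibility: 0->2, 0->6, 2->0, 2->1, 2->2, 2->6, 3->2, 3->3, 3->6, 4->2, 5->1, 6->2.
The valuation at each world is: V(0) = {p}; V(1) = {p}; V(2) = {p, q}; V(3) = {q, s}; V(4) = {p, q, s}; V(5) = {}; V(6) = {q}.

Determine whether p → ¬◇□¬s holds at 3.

Yes

Recall that □ψ holds at a world iff ψ holds at every accessible world, and ◇ψ holds iff ψ holds at some accessible world.
At 3: p is false, ¬◇□¬s is false, so p → ¬◇□¬s is true.
  At 3: ◇□¬s is true, so ¬◇□¬s is false.
    At 3: ◇□¬s requires □¬s at some successor in {2, 3, 6}.
      □¬s holds at 2, so ◇□¬s is true at 3.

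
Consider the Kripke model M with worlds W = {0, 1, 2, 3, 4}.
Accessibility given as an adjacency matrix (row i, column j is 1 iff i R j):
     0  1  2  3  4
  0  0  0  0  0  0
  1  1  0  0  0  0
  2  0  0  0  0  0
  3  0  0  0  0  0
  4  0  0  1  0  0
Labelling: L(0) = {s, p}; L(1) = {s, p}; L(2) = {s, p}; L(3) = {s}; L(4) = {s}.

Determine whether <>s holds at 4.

Yes

Recall that <>ψ holds at a world iff ψ holds at some accessible world.
At 4: <>s requires s at some successor in {2}.
  s holds at 2, so <>s is true at 4.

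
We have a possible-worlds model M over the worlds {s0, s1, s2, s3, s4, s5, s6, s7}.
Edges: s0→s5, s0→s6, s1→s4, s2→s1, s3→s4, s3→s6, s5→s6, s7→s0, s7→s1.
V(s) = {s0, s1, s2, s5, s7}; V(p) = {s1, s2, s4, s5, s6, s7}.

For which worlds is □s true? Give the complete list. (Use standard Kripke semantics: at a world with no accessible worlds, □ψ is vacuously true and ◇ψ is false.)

Let φ = □s. Evaluate φ at each world:
  s0 (successors {s5, s6}): φ is false.
  s1 (successors {s4}): φ is false.
  s2 (successors {s1}): φ is true.
  s3 (successors {s4, s6}): φ is false.
  s4 (successors ∅): φ is true.
  s5 (successors {s6}): φ is false.
  s6 (successors ∅): φ is true.
  s7 (successors {s0, s1}): φ is true.
For instance, at s0:
  At s0: □s requires s at every successor {s5, s6}.
    s fails at s6, so □s is false at s0.
Satisfying worlds: {s2, s4, s6, s7}

s2, s4, s6, s7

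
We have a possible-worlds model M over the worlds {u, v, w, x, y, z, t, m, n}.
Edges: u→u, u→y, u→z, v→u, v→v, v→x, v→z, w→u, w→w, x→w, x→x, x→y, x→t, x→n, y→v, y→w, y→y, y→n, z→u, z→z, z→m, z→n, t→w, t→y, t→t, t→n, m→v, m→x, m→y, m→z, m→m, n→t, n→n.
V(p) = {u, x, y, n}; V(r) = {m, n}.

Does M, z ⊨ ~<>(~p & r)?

At z: <>(~p & r) is true, so ~<>(~p & r) is false.
  At z: <>(~p & r) requires ~p & r at some successor in {u, z, m, n}.
    ~p & r holds at m, so <>(~p & r) is true at z.

No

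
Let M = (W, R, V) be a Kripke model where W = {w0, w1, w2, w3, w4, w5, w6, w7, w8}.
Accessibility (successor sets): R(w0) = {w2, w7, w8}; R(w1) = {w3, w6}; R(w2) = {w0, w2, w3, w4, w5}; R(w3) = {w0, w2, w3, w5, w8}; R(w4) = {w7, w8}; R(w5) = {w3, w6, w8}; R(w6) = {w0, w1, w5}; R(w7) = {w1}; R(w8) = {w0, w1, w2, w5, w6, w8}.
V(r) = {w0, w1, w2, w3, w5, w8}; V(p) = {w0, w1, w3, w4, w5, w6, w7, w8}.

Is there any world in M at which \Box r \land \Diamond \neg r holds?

Let φ = \Box r \land \Diamond \neg r. Evaluate φ at each world:
  w0 (successors {w2, w7, w8}): φ is false.
  w1 (successors {w3, w6}): φ is false.
  w2 (successors {w0, w2, w3, w4, w5}): φ is false.
  w3 (successors {w0, w2, w3, w5, w8}): φ is false.
  w4 (successors {w7, w8}): φ is false.
  w5 (successors {w3, w6, w8}): φ is false.
  w6 (successors {w0, w1, w5}): φ is false.
  w7 (successors {w1}): φ is false.
  w8 (successors {w0, w1, w2, w5, w6, w8}): φ is false.
For instance, at w4:
  At w4: \Box r is false, \Diamond \neg r is true, so \Box r \land \Diamond \neg r is false.
    At w4: \Box r requires r at every successor {w7, w8}.
      r fails at w7, so \Box r is false at w4.
    At w4: \Diamond \neg r requires \neg r at some successor in {w7, w8}.
      \neg r holds at w7, so \Diamond \neg r is true at w4.

No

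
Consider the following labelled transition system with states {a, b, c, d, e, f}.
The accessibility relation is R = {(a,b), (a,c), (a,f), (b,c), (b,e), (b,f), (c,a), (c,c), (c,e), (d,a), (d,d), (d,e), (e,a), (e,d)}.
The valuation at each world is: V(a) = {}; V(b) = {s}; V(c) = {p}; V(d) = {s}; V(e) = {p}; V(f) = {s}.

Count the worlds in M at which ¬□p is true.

Recall that □ψ holds at a world iff ψ holds at every accessible world, and ◇ψ holds iff ψ holds at some accessible world.
Let φ = ¬□p. Evaluate φ at each world:
  a (successors {b, c, f}): φ is true.
  b (successors {c, e, f}): φ is true.
  c (successors {a, c, e}): φ is true.
  d (successors {a, d, e}): φ is true.
  e (successors {a, d}): φ is true.
  f (successors ∅): φ is false.
For instance, at d:
  At d: □p is false, so ¬□p is true.
    At d: □p requires p at every successor {a, d, e}.
      p fails at a, so □p is false at d.
Satisfying worlds: {a, b, c, d, e}

5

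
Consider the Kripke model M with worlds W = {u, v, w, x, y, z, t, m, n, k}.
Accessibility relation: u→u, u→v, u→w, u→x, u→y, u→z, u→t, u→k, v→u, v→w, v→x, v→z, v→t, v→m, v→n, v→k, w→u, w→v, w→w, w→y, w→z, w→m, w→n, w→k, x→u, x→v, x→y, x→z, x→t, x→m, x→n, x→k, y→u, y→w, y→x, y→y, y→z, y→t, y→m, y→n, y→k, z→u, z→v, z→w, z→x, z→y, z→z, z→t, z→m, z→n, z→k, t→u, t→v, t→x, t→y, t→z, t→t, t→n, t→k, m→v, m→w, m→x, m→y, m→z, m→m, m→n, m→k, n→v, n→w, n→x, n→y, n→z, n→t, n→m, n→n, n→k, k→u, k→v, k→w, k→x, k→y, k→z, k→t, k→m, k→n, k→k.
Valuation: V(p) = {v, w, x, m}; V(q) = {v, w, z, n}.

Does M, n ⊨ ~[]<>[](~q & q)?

Yes

Recall that []ψ holds at a world iff ψ holds at every accessible world, and <>ψ holds iff ψ holds at some accessible world.
At n: []<>[](~q & q) is false, so ~[]<>[](~q & q) is true.
  At n: []<>[](~q & q) requires <>[](~q & q) at every successor {v, w, x, y, z, t, m, n, k}.
    <>[](~q & q) fails at v, so []<>[](~q & q) is false at n.
      At v: <>[](~q & q) requires [](~q & q) at some successor in {u, w, x, z, t, m, n, k}.
        At u: [](~q & q) is false.
        At w: [](~q & q) is false.
        At x: [](~q & q) is false.
        At z: [](~q & q) is false.
        At t: [](~q & q) is false.
        At m: [](~q & q) is false.
        At n: [](~q & q) is false.
        At k: [](~q & q) is false.
      So <>[](~q & q) is false at v.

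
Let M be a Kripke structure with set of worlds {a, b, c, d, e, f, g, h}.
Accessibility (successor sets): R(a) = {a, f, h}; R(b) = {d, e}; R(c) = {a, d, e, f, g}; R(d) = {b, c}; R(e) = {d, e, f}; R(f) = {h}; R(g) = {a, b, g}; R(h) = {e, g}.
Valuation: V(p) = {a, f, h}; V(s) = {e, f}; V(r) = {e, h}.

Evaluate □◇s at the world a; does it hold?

Recall that □ψ holds at a world iff ψ holds at every accessible world, and ◇ψ holds iff ψ holds at some accessible world.
At a: □◇s requires ◇s at every successor {a, f, h}.
  ◇s fails at f, so □◇s is false at a.
    At f: ◇s requires s at some successor in {h}.
      At h: s is false.
    So ◇s is false at f.

No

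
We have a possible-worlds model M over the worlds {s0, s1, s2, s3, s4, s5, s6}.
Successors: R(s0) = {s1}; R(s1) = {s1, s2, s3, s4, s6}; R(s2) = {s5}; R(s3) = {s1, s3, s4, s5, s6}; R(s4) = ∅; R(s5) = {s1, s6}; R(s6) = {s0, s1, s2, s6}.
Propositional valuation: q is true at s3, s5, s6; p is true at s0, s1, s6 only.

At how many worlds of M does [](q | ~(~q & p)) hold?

Let φ = [](q | ~(~q & p)). Evaluate φ at each world:
  s0 (successors {s1}): φ is false.
  s1 (successors {s1, s2, s3, s4, s6}): φ is false.
  s2 (successors {s5}): φ is true.
  s3 (successors {s1, s3, s4, s5, s6}): φ is false.
  s4 (successors ∅): φ is true.
  s5 (successors {s1, s6}): φ is false.
  s6 (successors {s0, s1, s2, s6}): φ is false.
For instance, at s3:
  At s3: [](q | ~(~q & p)) requires q | ~(~q & p) at every successor {s1, s3, s4, s5, s6}.
    q | ~(~q & p) fails at s1, so [](q | ~(~q & p)) is false at s3.
Satisfying worlds: {s2, s4}

2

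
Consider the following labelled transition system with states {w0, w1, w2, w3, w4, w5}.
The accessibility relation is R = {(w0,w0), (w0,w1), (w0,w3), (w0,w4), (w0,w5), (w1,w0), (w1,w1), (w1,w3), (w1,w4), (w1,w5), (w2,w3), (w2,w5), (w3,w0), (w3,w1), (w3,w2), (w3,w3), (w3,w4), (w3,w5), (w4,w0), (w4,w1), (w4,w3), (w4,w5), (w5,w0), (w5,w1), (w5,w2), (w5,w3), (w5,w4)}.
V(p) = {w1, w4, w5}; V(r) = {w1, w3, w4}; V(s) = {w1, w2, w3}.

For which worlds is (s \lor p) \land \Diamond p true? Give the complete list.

Let φ = (s \lor p) \land \Diamond p. Evaluate φ at each world:
  w0 (successors {w0, w1, w3, w4, w5}): φ is false.
  w1 (successors {w0, w1, w3, w4, w5}): φ is true.
  w2 (successors {w3, w5}): φ is true.
  w3 (successors {w0, w1, w2, w3, w4, w5}): φ is true.
  w4 (successors {w0, w1, w3, w5}): φ is true.
  w5 (successors {w0, w1, w2, w3, w4}): φ is true.
For instance, at w5:
  At w5: s \lor p is true, \Diamond p is true, so (s \lor p) \land \Diamond p is true.
    At w5: \Diamond p requires p at some successor in {w0, w1, w2, w3, w4}.
      p holds at w1, so \Diamond p is true at w5.
Satisfying worlds: {w1, w2, w3, w4, w5}

w1, w2, w3, w4, w5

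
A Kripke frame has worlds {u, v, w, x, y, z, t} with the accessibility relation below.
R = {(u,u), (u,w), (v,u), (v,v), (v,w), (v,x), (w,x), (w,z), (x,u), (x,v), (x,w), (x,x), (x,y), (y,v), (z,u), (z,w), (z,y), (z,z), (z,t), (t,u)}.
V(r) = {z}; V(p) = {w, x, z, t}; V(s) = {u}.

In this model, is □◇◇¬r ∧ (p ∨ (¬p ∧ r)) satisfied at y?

No

At y: □◇◇¬r is true, p ∨ (¬p ∧ r) is false, so □◇◇¬r ∧ (p ∨ (¬p ∧ r)) is false.
  At y: □◇◇¬r requires ◇◇¬r at every successor {v}.
      At v: ◇◇¬r requires ◇¬r at some successor in {u, v, w, x}.
        ◇¬r holds at u, so ◇◇¬r is true at v.
  So □◇◇¬r is true at y.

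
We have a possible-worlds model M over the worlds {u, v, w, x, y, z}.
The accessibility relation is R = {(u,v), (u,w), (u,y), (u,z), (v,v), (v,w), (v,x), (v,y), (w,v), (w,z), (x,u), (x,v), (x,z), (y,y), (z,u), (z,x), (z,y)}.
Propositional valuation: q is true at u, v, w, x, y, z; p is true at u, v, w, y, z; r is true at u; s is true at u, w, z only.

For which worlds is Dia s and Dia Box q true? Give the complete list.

u, v, w, x, z

Let φ = Dia s and Dia Box q. Evaluate φ at each world:
  u (successors {v, w, y, z}): φ is true.
  v (successors {v, w, x, y}): φ is true.
  w (successors {v, z}): φ is true.
  x (successors {u, v, z}): φ is true.
  y (successors {y}): φ is false.
  z (successors {u, x, y}): φ is true.
For instance, at u:
  At u: Dia s is true, Dia Box q is true, so Dia s and Dia Box q is true.
    At u: Dia s requires s at some successor in {v, w, y, z}.
      s holds at w, so Dia s is true at u.
    At u: Dia Box q requires Box q at some successor in {v, w, y, z}.
      Box q holds at v, so Dia Box q is true at u.
Satisfying worlds: {u, v, w, x, z}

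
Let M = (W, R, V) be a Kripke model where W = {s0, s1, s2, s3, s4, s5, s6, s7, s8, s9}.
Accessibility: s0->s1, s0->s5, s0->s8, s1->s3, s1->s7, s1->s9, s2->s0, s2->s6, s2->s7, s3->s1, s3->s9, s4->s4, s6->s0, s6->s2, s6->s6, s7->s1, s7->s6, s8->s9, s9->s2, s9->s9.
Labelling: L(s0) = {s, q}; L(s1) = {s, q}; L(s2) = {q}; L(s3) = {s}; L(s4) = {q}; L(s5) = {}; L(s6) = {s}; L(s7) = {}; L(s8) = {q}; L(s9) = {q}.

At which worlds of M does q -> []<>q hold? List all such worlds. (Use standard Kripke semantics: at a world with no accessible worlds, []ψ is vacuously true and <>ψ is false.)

Let φ = q -> []<>q. Evaluate φ at each world:
  s0 (successors {s1, s5, s8}): φ is false.
  s1 (successors {s3, s7, s9}): φ is true.
  s2 (successors {s0, s6, s7}): φ is true.
  s3 (successors {s1, s9}): φ is true.
  s4 (successors {s4}): φ is true.
  s5 (successors ∅): φ is true.
  s6 (successors {s0, s2, s6}): φ is true.
  s7 (successors {s1, s6}): φ is true.
  s8 (successors {s9}): φ is true.
  s9 (successors {s2, s9}): φ is true.
For instance, at s3:
  At s3: q is false, []<>q is true, so q -> []<>q is true.
    At s3: []<>q requires <>q at every successor {s1, s9}.
      At s1: <>q is true.
      At s9: <>q is true.
    So []<>q is true at s3.
Satisfying worlds: {s1, s2, s3, s4, s5, s6, s7, s8, s9}

s1, s2, s3, s4, s5, s6, s7, s8, s9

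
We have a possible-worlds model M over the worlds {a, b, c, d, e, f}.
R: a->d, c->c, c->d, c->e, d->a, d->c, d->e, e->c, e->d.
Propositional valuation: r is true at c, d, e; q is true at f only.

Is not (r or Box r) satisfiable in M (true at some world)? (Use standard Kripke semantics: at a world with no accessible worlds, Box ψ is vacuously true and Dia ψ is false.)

Let φ = not (r or Box r). Evaluate φ at each world:
  a (successors {d}): φ is false.
  b (successors ∅): φ is false.
  c (successors {c, d, e}): φ is false.
  d (successors {a, c, e}): φ is false.
  e (successors {c, d}): φ is false.
  f (successors ∅): φ is false.
For instance, at a:
  At a: r or Box r is true, so not (r or Box r) is false.
    At a: r is false, Box r is true, so r or Box r is true.
      At a: Box r requires r at every successor {d}.
        At d: r is true.
      So Box r is true at a.

No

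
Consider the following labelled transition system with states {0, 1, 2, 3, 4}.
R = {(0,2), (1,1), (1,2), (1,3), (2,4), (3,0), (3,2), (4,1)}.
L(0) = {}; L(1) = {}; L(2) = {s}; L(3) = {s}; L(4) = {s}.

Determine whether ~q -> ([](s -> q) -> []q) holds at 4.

No

At 4: ~q is true, [](s -> q) -> []q is false, so ~q -> ([](s -> q) -> []q) is false.
  At 4: [](s -> q) is true, []q is false, so [](s -> q) -> []q is false.
    At 4: [](s -> q) requires s -> q at every successor {1}.
      At 1: s -> q is true.
    So [](s -> q) is true at 4.
    At 4: []q requires q at every successor {1}.
      q fails at 1, so []q is false at 4.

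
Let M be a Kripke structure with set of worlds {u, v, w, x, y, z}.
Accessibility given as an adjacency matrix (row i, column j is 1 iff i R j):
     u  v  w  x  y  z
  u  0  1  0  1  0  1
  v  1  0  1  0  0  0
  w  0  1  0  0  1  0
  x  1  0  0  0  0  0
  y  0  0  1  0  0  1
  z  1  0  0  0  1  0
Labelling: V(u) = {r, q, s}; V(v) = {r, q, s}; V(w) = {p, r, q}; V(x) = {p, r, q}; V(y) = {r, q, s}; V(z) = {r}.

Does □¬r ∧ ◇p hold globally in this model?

Let φ = □¬r ∧ ◇p. Evaluate φ at each world:
  u (successors {v, x, z}): φ is false.
  v (successors {u, w}): φ is false.
  w (successors {v, y}): φ is false.
  x (successors {u}): φ is false.
  y (successors {w, z}): φ is false.
  z (successors {u, y}): φ is false.
Detail at u (counterexample):
  At u: □¬r is false, ◇p is true, so □¬r ∧ ◇p is false.
    At u: □¬r requires ¬r at every successor {v, x, z}.
      ¬r fails at v, so □¬r is false at u.
    At u: ◇p requires p at some successor in {v, x, z}.
      p holds at x, so ◇p is true at u.

No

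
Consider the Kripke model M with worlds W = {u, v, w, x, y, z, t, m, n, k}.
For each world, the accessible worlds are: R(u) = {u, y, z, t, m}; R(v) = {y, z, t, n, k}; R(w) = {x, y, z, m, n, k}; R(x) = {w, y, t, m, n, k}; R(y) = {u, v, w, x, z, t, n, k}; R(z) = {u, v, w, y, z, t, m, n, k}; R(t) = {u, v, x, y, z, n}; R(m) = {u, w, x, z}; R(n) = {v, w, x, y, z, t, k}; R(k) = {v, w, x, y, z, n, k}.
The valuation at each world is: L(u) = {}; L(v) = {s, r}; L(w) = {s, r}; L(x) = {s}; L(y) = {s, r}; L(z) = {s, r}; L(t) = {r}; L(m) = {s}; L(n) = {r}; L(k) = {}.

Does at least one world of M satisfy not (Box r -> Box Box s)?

No

Recall that Box ψ holds at a world iff ψ holds at every accessible world, and Dia ψ holds iff ψ holds at some accessible world.
Let φ = not (Box r -> Box Box s). Evaluate φ at each world:
  u (successors {u, y, z, t, m}): φ is false.
  v (successors {y, z, t, n, k}): φ is false.
  w (successors {x, y, z, m, n, k}): φ is false.
  x (successors {w, y, t, m, n, k}): φ is false.
  y (successors {u, v, w, x, z, t, n, k}): φ is false.
  z (successors {u, v, w, y, z, t, m, n, k}): φ is false.
  t (successors {u, v, x, y, z, n}): φ is false.
  m (successors {u, w, x, z}): φ is false.
  n (successors {v, w, x, y, z, t, k}): φ is false.
  k (successors {v, w, x, y, z, n, k}): φ is false.
For instance, at n:
  At n: Box r -> Box Box s is true, so not (Box r -> Box Box s) is false.
    At n: Box r is false, Box Box s is false, so Box r -> Box Box s is true.
      At n: Box r requires r at every successor {v, w, x, y, z, t, k}.
        r fails at x, so Box r is false at n.
      At n: Box Box s requires Box s at every successor {v, w, x, y, z, t, k}.
        Box s fails at v, so Box Box s is false at n.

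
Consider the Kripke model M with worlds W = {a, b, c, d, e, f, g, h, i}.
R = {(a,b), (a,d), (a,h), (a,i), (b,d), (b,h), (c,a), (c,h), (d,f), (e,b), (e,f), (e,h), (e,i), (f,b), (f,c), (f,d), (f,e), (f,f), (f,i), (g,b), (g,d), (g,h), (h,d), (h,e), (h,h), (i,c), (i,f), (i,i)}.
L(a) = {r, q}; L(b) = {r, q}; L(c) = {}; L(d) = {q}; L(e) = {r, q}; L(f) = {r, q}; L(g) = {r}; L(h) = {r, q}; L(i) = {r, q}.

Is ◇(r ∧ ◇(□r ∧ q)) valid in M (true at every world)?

Let φ = ◇(r ∧ ◇(□r ∧ q)). Evaluate φ at each world:
  a (successors {b, d, h, i}): φ is true.
  b (successors {d, h}): φ is true.
  c (successors {a, h}): φ is true.
  d (successors {f}): φ is true.
  e (successors {b, f, h, i}): φ is true.
  f (successors {b, c, d, e, f, i}): φ is true.
  g (successors {b, d, h}): φ is true.
  h (successors {d, e, h}): φ is true.
  i (successors {c, f, i}): φ is true.
For instance, at f:
  At f: ◇(r ∧ ◇(□r ∧ q)) requires r ∧ ◇(□r ∧ q) at some successor in {b, c, d, e, f, i}.
    r ∧ ◇(□r ∧ q) holds at b, so ◇(r ∧ ◇(□r ∧ q)) is true at f.
      At b: r is true, ◇(□r ∧ q) is true, so r ∧ ◇(□r ∧ q) is true.

Yes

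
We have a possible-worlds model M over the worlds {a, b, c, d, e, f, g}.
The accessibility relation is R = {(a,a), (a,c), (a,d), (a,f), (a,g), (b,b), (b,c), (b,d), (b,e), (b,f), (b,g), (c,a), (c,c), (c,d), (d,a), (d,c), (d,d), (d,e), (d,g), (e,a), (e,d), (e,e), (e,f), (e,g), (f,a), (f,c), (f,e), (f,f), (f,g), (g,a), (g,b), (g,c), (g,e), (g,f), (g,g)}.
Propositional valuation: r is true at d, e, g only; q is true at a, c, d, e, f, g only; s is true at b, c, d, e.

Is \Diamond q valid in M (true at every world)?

Yes

Let φ = \Diamond q. Evaluate φ at each world:
  a (successors {a, c, d, f, g}): φ is true.
  b (successors {b, c, d, e, f, g}): φ is true.
  c (successors {a, c, d}): φ is true.
  d (successors {a, c, d, e, g}): φ is true.
  e (successors {a, d, e, f, g}): φ is true.
  f (successors {a, c, e, f, g}): φ is true.
  g (successors {a, b, c, e, f, g}): φ is true.
For instance, at a:
  At a: \Diamond q requires q at some successor in {a, c, d, f, g}.
    q holds at a, so \Diamond q is true at a.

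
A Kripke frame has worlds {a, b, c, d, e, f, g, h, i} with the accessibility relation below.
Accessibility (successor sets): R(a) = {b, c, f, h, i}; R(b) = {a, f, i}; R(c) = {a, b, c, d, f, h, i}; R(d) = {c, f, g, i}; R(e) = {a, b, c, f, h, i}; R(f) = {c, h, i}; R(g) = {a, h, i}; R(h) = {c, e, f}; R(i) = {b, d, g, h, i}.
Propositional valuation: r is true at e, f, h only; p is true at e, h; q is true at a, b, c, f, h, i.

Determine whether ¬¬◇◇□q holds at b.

Yes

Recall that □ψ holds at a world iff ψ holds at every accessible world, and ◇ψ holds iff ψ holds at some accessible world.
At b: ¬◇◇□q is false, so ¬¬◇◇□q is true.
  At b: ◇◇□q is true, so ¬◇◇□q is false.
    At b: ◇◇□q requires ◇□q at some successor in {a, f, i}.
      ◇□q holds at a, so ◇◇□q is true at b.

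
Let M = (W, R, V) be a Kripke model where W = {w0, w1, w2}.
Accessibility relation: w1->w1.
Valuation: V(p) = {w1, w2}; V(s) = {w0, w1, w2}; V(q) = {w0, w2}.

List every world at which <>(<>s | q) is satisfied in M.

w1

Let φ = <>(<>s | q). Evaluate φ at each world:
  w0 (successors ∅): φ is false.
  w1 (successors {w1}): φ is true.
  w2 (successors ∅): φ is false.
For instance, at w1:
  At w1: <>(<>s | q) requires <>s | q at some successor in {w1}.
    <>s | q holds at w1, so <>(<>s | q) is true at w1.
      At w1: <>s is true, q is false, so <>s | q is true.
Satisfying worlds: {w1}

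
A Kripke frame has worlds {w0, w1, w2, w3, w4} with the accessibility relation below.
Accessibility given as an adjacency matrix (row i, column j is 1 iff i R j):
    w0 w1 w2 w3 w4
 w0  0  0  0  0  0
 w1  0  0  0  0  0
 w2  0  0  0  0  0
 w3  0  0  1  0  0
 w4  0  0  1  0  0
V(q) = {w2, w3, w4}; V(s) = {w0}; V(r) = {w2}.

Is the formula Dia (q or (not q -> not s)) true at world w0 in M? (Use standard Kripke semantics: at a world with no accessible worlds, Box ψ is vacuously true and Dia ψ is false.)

At w0: no accessible worlds, so Dia (q or (not q -> not s)) is false.

No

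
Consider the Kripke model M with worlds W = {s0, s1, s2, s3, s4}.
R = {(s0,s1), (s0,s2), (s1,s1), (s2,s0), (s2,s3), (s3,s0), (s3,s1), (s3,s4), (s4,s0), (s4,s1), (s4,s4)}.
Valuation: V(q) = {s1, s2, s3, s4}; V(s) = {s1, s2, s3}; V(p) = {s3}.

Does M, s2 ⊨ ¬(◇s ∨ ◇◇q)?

At s2: ◇s ∨ ◇◇q is true, so ¬(◇s ∨ ◇◇q) is false.
  At s2: ◇s is true, ◇◇q is true, so ◇s ∨ ◇◇q is true.
    At s2: ◇s requires s at some successor in {s0, s3}.
      s holds at s3, so ◇s is true at s2.
    At s2: ◇◇q requires ◇q at some successor in {s0, s3}.
      ◇q holds at s0, so ◇◇q is true at s2.

No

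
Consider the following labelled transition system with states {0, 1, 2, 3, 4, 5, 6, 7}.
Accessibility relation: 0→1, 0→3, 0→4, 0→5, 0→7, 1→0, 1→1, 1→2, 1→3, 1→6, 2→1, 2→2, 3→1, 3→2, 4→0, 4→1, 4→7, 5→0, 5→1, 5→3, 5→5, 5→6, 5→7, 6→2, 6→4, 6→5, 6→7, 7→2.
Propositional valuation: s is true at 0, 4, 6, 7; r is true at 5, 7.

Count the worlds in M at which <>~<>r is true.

Let φ = <>~<>r. Evaluate φ at each world:
  0 (successors {1, 3, 4, 5, 7}): φ is true.
  1 (successors {0, 1, 2, 3, 6}): φ is true.
  2 (successors {1, 2}): φ is true.
  3 (successors {1, 2}): φ is true.
  4 (successors {0, 1, 7}): φ is true.
  5 (successors {0, 1, 3, 5, 6, 7}): φ is true.
  6 (successors {2, 4, 5, 7}): φ is true.
  7 (successors {2}): φ is true.
For instance, at 2:
  At 2: <>~<>r requires ~<>r at some successor in {1, 2}.
    ~<>r holds at 1, so <>~<>r is true at 2.
      At 1: <>r is false, so ~<>r is true.
Satisfying worlds: {0, 1, 2, 3, 4, 5, 6, 7}

8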